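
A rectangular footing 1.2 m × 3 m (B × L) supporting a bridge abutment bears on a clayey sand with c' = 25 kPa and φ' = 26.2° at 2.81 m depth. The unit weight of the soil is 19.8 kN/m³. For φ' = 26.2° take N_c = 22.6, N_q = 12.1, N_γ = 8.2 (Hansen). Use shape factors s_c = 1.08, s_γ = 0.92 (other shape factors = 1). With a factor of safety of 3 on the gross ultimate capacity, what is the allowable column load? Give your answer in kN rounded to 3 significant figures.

P_all ≈ 1650 kN

Overburden at base level: q = 19.8 × 2.81 = 55.638 kPa.
Cohesion term c·N_c·s_c = 25 × 22.6 × 1.08 = 610.2 kPa; surcharge term q·N_q = 55.638 × 12.1 = 673.22 kPa; self-weight term 0.5·γ·B·N_γ·s_γ = 0.5 × 19.8 × 1.2 × 8.2 × 0.92 = 89.623 kPa.
q_ult = 610.2 + 673.22 + 89.623 = 1373 kPa.
Gross allowable pressure q_all = 1373 / 3 = 457.68 kPa.
Footing area = 3.6 m², so allowable column load = 457.68 × 3.6 = 1647.7 kN.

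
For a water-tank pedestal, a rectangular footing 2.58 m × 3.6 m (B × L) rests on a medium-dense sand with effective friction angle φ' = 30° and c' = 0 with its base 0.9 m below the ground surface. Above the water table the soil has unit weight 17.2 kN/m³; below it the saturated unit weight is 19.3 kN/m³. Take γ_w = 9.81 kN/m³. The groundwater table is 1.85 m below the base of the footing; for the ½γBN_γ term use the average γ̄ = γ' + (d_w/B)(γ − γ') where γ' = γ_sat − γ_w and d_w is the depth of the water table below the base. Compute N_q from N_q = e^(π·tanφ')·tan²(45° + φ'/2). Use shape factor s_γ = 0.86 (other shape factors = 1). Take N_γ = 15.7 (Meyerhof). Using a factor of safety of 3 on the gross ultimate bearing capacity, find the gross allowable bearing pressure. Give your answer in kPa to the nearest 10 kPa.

q_all ≈ 180 kPa

N_q = e^(π·tan30°)·tan²(60°) = 18.4.
Effective surcharge at the founding depth q = γ·D_f = 17.2 × 0.9 = 15.48 kPa.
With d_w = 1.85 m < B, γ̄ = 9.49 + (1.85/2.58) × (17.2 − 9.49) = 15.018 kN/m³.
q_ult = q·N_q + 0.5·γ·B·N_γ·s_γ
     = 15.48 × 18.401 + 0.5 × 15.018 × 2.58 × 15.7 × 0.86
     = 284.85 + 261.59 = 546.44 kPa.
q_all = 546.44 / 3 = 182.15 kPa.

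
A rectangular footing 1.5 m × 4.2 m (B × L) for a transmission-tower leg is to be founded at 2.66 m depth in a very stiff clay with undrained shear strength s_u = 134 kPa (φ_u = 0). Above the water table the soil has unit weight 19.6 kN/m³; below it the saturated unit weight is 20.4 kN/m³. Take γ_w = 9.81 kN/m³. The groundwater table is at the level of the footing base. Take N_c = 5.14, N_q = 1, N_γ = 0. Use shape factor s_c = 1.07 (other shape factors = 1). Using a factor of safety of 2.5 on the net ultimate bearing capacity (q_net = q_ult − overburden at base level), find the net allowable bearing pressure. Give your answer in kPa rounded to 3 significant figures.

Effective surcharge at the founding depth q = γ·D_f = 19.6 × 2.66 = 52.136 kPa.
q_ult = c·N_c·s_c + q·N_q
     = 134 × 5.14 × 1.07 + 52.136 × 1
     = 736.97 + 52.136 = 789.11 kPa.
q_net = 789.11 − 52.136 = 736.97 kPa.
q_all(net) = 736.97 / 2.5 = 294.79 kPa.

q_all(net) ≈ 295 kPa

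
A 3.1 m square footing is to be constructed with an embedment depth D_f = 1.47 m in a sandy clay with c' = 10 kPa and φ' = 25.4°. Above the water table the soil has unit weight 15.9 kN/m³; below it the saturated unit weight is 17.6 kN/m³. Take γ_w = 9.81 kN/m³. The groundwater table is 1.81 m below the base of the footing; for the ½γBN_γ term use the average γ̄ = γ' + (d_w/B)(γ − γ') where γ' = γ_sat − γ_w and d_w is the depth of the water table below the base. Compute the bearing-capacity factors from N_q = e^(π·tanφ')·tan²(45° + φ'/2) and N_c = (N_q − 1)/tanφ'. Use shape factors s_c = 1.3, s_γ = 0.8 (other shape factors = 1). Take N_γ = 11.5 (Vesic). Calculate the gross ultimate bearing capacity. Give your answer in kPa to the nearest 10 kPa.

q_ult ≈ 720 kPa

tan25.4° = 0.4748, so N_q = e^(π×0.4748)·tan²(57.7°) = 4.445 × 2.502 = 11.12.
N_c = (11.12 − 1)/tan25.4° = 21.32.
Effective surcharge at the founding depth q = γ·D_f = 15.9 × 1.47 = 23.373 kPa.
With d_w = 1.81 m < B, γ̄ = 7.79 + (1.81/3.1) × (15.9 − 7.79) = 12.525 kN/m³.
q_ult = c·N_c·s_c + q·N_q + 0.5·γ·B·N_γ·s_γ
     = 10 × 21.317 × 1.3 + 23.373 × 11.122 + 0.5 × 12.525 × 3.1 × 11.5 × 0.8
     = 277.12 + 259.95 + 178.61 = 715.68 kPa.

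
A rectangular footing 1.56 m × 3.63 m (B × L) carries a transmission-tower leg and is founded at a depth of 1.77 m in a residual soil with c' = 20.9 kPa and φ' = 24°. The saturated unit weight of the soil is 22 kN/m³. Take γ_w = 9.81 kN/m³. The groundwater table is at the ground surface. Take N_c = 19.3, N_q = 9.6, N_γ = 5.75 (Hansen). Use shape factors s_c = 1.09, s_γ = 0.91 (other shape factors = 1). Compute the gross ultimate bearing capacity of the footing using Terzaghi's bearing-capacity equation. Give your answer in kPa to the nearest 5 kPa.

q_ult ≈ 695 kPa

Water table at ground surface, so effective unit weight γ' = 22 − 9.81 = 12.19 kN/m³ is used throughout; overburden q = 12.19 × 1.77 = 21.576 kPa; the same γ' applies in the ½γBN_γ term.
Cohesion term c·N_c·s_c = 20.9 × 19.3 × 1.09 = 439.67 kPa; surcharge term q·N_q = 21.576 × 9.6 = 207.13 kPa; self-weight term 0.5·γ·B·N_γ·s_γ = 0.5 × 12.19 × 1.56 × 5.75 × 0.91 = 49.752 kPa.
q_ult = 439.67 + 207.13 + 49.752 = 696.56 kPa.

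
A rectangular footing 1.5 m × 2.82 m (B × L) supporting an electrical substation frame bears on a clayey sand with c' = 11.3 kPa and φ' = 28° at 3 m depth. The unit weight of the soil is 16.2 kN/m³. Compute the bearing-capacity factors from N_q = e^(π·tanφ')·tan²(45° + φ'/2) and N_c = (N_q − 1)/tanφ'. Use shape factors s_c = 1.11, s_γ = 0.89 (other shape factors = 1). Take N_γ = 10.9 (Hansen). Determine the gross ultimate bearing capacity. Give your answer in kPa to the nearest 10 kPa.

q_ult ≈ 1160 kPa

tan28° = 0.5317, so N_q = e^(π×0.5317)·tan²(59°) = 5.314 × 2.77 = 14.72.
N_c = (14.72 − 1)/tan28° = 25.8.
q = γ·D_f = 16.2 × 3 = 48.6 kPa.
c·N_c·s_c = 11.3 × 25.803 × 1.11 = 323.65 kPa
q·N_q = 48.6 × 14.72 = 715.39 kPa
0.5·γ·B·N_γ·s_γ = 0.5 × 16.2 × 1.5 × 10.9 × 0.89 = 117.87 kPa
q_ult = 323.65 + 715.39 + 117.87 = 1156.9 kPa.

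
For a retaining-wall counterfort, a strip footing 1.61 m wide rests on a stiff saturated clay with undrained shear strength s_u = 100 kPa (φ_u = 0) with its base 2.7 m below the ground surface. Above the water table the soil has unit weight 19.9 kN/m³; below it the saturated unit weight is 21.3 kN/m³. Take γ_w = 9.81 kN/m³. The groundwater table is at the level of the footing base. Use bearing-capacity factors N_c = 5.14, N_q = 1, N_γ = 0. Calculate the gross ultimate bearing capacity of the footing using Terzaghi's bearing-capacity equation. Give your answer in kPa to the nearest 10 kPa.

q_ult ≈ 570 kPa

Overburden at base level: q = 19.9 × 2.7 = 53.73 kPa.
Cohesion term c·N_c = 100 × 5.14 = 514 kPa; surcharge term q·N_q = 53.73 × 1 = 53.73 kPa.
q_ult = 514 + 53.73 = 567.73 kPa.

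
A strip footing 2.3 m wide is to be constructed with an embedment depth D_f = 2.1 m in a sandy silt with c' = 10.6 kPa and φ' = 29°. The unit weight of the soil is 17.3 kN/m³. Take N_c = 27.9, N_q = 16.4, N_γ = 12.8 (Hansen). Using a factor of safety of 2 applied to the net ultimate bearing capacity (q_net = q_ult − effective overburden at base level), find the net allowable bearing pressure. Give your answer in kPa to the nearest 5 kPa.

Effective surcharge at the founding depth q = γ·D_f = 17.3 × 2.1 = 36.33 kPa.
q_ult = c·N_c + q·N_q + 0.5·γ·B·N_γ
     = 10.6 × 27.9 + 36.33 × 16.4 + 0.5 × 17.3 × 2.3 × 12.8
     = 295.74 + 595.81 + 254.66 = 1146.2 kPa.
Net ultimate: q_net = 1146.2 − 36.33 = 1109.9 kPa.
q_all(net) = 1109.9 / 2 = 554.94 kPa.

q_all(net) ≈ 555 kPa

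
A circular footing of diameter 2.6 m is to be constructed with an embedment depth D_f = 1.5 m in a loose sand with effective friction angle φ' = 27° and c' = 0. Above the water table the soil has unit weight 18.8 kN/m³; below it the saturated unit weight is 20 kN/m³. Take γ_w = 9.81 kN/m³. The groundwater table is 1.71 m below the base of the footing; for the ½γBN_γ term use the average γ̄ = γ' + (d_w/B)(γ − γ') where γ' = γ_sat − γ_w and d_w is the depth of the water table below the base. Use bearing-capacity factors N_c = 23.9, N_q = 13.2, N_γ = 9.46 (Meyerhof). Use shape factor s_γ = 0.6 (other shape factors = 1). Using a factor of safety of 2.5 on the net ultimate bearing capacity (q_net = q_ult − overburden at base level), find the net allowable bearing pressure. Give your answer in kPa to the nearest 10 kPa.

q = γ·D_f = 18.8 × 1.5 = 28.2 kPa.
γ' = 10.19 kN/m³; averaging over the depth B below the base, γ̄ = γ' + (d_w/B)(γ − γ') = 15.853 kN/m³.
q·N_q = 28.2 × 13.2 = 372.24 kPa
0.5·γ·B·N_γ·s_γ = 0.5 × 15.853 × 2.6 × 9.46 × 0.6 = 116.97 kPa
q_ult = 372.24 + 116.97 = 489.21 kPa.
q_net = 489.21 − 28.2 = 461.01 kPa.
q_all(net) = 461.01 / 2.5 = 184.41 kPa.

q_all(net) ≈ 180 kPa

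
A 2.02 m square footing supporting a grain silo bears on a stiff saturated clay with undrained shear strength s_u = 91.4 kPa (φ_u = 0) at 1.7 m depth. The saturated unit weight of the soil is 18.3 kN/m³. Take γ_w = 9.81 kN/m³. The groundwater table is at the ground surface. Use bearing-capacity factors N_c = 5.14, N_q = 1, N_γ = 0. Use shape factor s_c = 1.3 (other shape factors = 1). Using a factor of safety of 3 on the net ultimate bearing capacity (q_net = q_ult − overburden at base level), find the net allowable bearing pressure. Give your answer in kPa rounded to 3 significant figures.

γ' = 18.3 − 9.81 = 8.49 kN/m³ (submerged throughout). q = 8.49 × 1.7 = 14.433 kPa.
c·N_c·s_c = 91.4 × 5.14 × 1.3 = 610.73 kPa
q·N_q = 14.433 × 1 = 14.433 kPa
q_ult = 610.73 + 14.433 = 625.17 kPa.
q_net = 625.17 − 14.433 = 610.73 kPa.
q_all(net) = 610.73 / 3 = 203.58 kPa.

q_all(net) ≈ 204 kPa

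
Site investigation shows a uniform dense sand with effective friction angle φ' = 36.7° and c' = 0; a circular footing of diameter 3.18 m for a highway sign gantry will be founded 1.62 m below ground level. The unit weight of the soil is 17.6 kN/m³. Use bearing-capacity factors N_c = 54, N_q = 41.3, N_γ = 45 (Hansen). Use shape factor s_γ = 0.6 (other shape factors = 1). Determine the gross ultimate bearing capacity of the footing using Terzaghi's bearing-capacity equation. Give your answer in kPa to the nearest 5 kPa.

q_ult ≈ 1935 kPa

Overburden at base level: q = 17.6 × 1.62 = 28.512 kPa.
Surcharge term q·N_q = 28.512 × 41.3 = 1177.5 kPa; self-weight term 0.5·γ·B·N_γ·s_γ = 0.5 × 17.6 × 3.18 × 45 × 0.6 = 755.57 kPa.
q_ult = 1177.5 + 755.57 = 1933.1 kPa.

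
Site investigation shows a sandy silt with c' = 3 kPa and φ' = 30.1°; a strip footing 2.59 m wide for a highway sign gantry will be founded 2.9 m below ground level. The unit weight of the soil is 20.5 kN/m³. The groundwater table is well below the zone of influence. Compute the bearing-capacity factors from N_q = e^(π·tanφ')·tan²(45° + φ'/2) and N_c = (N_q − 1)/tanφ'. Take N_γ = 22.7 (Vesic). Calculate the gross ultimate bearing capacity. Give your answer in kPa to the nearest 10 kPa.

tan30.1° = 0.5797, so N_q = e^(π×0.5797)·tan²(60.05°) = 6.179 × 3.012 = 18.61.
N_c = (18.61 − 1)/tan30.1° = 30.38.
Overburden at base level: q = 20.5 × 2.9 = 59.45 kPa.
Cohesion term c·N_c = 3 × 30.381 = 91.143 kPa; surcharge term q·N_q = 59.45 × 18.611 = 1106.4 kPa; self-weight term 0.5·γ·B·N_γ = 0.5 × 20.5 × 2.59 × 22.7 = 602.63 kPa.
q_ult = 91.143 + 1106.4 + 602.63 = 1800.2 kPa.

q_ult ≈ 1800 kPa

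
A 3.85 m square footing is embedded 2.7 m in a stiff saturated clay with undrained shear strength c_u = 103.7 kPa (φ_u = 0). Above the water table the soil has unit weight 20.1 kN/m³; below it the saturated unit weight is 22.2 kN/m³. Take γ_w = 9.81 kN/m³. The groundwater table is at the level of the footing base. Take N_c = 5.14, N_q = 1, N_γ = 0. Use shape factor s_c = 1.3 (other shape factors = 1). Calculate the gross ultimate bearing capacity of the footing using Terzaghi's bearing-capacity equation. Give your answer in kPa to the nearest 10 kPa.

q_ult ≈ 750 kPa

Overburden at base level: q = 20.1 × 2.7 = 54.27 kPa.
Cohesion term c·N_c·s_c = 103.7 × 5.14 × 1.3 = 692.92 kPa; surcharge term q·N_q = 54.27 × 1 = 54.27 kPa.
q_ult = 692.92 + 54.27 = 747.19 kPa.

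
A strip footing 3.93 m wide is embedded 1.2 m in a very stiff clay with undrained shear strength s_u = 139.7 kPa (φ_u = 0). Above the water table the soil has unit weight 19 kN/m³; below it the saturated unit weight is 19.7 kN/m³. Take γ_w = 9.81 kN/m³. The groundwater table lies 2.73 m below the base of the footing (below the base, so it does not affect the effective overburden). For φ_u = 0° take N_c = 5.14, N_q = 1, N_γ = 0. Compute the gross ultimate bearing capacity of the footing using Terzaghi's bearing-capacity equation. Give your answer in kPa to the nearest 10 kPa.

q_ult ≈ 740 kPa

Effective surcharge at the founding depth q = γ·D_f = 19 × 1.2 = 22.8 kPa.
q_ult = c·N_c + q·N_q
     = 139.7 × 5.14 + 22.8 × 1
     = 718.06 + 22.8 = 740.86 kPa.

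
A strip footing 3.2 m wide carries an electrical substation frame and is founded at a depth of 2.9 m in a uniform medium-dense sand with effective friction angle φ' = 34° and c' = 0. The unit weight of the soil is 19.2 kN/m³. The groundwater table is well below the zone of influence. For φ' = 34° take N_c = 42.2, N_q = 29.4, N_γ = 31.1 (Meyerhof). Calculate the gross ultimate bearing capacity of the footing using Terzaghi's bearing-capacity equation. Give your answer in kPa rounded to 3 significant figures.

q_ult ≈ 2590 kPa

q = γ·D_f = 19.2 × 2.9 = 55.68 kPa.
q·N_q = 55.68 × 29.4 = 1637 kPa
0.5·γ·B·N_γ = 0.5 × 19.2 × 3.2 × 31.1 = 955.39 kPa
q_ult = 1637 + 955.39 = 2592.4 kPa.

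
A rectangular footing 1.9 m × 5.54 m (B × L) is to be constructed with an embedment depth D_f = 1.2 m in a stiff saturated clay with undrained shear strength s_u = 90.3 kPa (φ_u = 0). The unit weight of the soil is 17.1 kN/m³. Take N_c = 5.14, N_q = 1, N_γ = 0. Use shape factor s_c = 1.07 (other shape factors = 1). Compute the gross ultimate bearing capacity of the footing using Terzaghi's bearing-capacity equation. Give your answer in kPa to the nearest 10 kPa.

q_ult ≈ 520 kPa

q = γ·D_f = 17.1 × 1.2 = 20.52 kPa.
c·N_c·s_c = 90.3 × 5.14 × 1.07 = 496.63 kPa
q·N_q = 20.52 × 1 = 20.52 kPa
q_ult = 496.63 + 20.52 = 517.15 kPa.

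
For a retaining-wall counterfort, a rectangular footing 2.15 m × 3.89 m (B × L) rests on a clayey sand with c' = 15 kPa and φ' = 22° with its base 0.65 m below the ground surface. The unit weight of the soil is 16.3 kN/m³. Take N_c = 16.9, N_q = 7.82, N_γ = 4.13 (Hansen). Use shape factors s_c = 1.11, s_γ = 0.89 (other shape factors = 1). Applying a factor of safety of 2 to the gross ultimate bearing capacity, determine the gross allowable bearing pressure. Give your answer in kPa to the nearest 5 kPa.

q_all ≈ 215 kPa

Overburden at base level: q = 16.3 × 0.65 = 10.595 kPa.
Cohesion term c·N_c·s_c = 15 × 16.9 × 1.11 = 281.38 kPa; surcharge term q·N_q = 10.595 × 7.82 = 82.853 kPa; self-weight term 0.5·γ·B·N_γ·s_γ = 0.5 × 16.3 × 2.15 × 4.13 × 0.89 = 64.407 kPa.
q_ult = 281.38 + 82.853 + 64.407 = 428.65 kPa.
q_all = q_ult / FS = 428.65 / 2 = 214.32 kPa.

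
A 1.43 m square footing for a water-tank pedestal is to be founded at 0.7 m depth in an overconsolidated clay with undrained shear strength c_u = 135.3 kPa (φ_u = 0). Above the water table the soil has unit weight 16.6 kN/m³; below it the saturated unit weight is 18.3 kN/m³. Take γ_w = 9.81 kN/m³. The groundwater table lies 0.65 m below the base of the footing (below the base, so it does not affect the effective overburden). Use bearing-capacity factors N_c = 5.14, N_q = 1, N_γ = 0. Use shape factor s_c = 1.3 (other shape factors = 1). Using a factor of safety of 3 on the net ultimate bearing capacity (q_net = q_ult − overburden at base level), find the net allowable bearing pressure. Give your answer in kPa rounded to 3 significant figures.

q = γ·D_f = 16.6 × 0.7 = 11.62 kPa.
c·N_c·s_c = 135.3 × 5.14 × 1.3 = 904.07 kPa
q·N_q = 11.62 × 1 = 11.62 kPa
q_ult = 904.07 + 11.62 = 915.69 kPa.
q_net = 915.69 − 11.62 = 904.07 kPa.
q_all(net) = 904.07 / 3 = 301.36 kPa.

q_all(net) ≈ 301 kPa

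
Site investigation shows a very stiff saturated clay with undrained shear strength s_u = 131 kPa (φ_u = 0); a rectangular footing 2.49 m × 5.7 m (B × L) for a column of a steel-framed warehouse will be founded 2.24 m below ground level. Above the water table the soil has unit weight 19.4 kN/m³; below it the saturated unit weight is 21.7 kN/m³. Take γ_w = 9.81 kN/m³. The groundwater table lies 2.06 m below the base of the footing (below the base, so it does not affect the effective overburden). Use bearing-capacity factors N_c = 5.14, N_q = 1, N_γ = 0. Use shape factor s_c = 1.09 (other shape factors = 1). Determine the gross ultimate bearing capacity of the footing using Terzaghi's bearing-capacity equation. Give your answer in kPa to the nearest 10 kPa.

q = γ·D_f = 19.4 × 2.24 = 43.456 kPa.
c·N_c·s_c = 131 × 5.14 × 1.09 = 733.94 kPa
q·N_q = 43.456 × 1 = 43.456 kPa
q_ult = 733.94 + 43.456 = 777.4 kPa.

q_ult ≈ 780 kPa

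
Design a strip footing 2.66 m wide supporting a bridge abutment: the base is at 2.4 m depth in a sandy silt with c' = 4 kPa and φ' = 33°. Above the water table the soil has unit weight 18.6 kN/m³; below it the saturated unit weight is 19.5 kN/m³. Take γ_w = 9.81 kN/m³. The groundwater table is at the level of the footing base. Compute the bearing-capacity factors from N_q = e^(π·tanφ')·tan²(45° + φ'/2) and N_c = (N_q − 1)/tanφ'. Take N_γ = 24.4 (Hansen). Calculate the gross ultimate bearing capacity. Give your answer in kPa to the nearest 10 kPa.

tan33° = 0.6494, so N_q = e^(π×0.6494)·tan²(61.5°) = 7.692 × 3.392 = 26.09.
N_c = (26.09 − 1)/tan33° = 38.64.
Overburden at base level: q = 18.6 × 2.4 = 44.64 kPa.
Below the base the soil is submerged, so the ½γBN_γ term uses γ' = 19.5 − 9.81 = 9.69 kN/m³.
Cohesion term c·N_c = 4 × 38.638 = 154.55 kPa; surcharge term q·N_q = 44.64 × 26.092 = 1164.7 kPa; self-weight term 0.5·γ·B·N_γ = 0.5 × 9.69 × 2.66 × 24.4 = 314.46 kPa.
q_ult = 154.55 + 1164.7 + 314.46 = 1633.8 kPa.

q_ult ≈ 1630 kPa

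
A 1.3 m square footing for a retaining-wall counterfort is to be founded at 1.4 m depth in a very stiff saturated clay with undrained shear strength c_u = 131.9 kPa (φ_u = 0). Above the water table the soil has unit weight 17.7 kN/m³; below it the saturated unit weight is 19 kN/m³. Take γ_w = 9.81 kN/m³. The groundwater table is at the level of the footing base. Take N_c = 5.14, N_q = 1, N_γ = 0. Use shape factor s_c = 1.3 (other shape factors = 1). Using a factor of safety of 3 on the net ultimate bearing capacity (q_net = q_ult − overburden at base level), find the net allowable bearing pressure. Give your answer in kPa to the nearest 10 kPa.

Effective surcharge at the founding depth q = γ·D_f = 17.7 × 1.4 = 24.78 kPa.
q_ult = c·N_c·s_c + q·N_q
     = 131.9 × 5.14 × 1.3 + 24.78 × 1
     = 881.36 + 24.78 = 906.14 kPa.
q_net = 906.14 − 24.78 = 881.36 kPa.
q_all(net) = 881.36 / 3 = 293.79 kPa.

q_all(net) ≈ 290 kPa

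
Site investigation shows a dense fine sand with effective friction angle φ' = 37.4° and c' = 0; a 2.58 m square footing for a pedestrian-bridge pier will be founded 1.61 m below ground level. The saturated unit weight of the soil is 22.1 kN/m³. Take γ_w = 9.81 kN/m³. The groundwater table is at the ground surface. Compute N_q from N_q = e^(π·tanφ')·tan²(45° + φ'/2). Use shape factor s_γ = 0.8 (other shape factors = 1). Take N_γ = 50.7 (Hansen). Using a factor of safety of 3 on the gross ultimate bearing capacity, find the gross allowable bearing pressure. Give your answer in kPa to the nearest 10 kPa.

q_all ≈ 510 kPa

N_q = e^(π·tan37.4°)·tan²(63.7°) = 45.22.
γ' = 22.1 − 9.81 = 12.29 kN/m³ (submerged throughout). q = 12.29 × 1.61 = 19.787 kPa; the same γ' applies in the ½γBN_γ term.
q·N_q = 19.787 × 45.215 = 894.67 kPa
0.5·γ·B·N_γ·s_γ = 0.5 × 12.29 × 2.58 × 50.7 × 0.8 = 643.04 kPa
q_ult = 894.67 + 643.04 = 1537.7 kPa.
q_all = 1537.7 / 3 = 512.57 kPa.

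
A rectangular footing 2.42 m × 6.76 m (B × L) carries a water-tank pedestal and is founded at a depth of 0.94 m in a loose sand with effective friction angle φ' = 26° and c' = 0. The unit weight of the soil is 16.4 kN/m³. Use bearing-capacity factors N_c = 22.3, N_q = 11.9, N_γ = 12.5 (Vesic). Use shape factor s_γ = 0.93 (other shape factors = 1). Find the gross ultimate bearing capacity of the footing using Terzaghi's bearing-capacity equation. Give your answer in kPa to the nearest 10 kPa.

q = γ·D_f = 16.4 × 0.94 = 15.416 kPa.
q·N_q = 15.416 × 11.9 = 183.45 kPa
0.5·γ·B·N_γ·s_γ = 0.5 × 16.4 × 2.42 × 12.5 × 0.93 = 230.69 kPa
q_ult = 183.45 + 230.69 = 414.14 kPa.

q_ult ≈ 410 kPa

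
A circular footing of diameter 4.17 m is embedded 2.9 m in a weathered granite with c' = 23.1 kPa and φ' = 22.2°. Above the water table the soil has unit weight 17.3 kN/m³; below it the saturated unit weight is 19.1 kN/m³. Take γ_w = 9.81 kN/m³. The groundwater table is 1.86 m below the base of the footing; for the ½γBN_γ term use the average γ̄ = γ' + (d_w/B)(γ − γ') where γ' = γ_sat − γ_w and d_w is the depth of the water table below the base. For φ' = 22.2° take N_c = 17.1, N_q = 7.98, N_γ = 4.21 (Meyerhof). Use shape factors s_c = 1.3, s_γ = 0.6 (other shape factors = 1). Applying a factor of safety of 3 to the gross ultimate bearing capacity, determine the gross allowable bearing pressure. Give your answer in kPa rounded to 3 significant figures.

q = γ·D_f = 17.3 × 2.9 = 50.17 kPa.
γ' = 9.29 kN/m³; averaging over the depth B below the base, γ̄ = γ' + (d_w/B)(γ − γ') = 12.863 kN/m³.
c·N_c·s_c = 23.1 × 17.1 × 1.3 = 513.51 kPa
q·N_q = 50.17 × 7.98 = 400.36 kPa
0.5·γ·B·N_γ·s_γ = 0.5 × 12.863 × 4.17 × 4.21 × 0.6 = 67.745 kPa
q_ult = 513.51 + 400.36 + 67.745 = 981.61 kPa.
q_all = q_ult / FS = 981.61 / 3 = 327.2 kPa.

q_all ≈ 327 kPa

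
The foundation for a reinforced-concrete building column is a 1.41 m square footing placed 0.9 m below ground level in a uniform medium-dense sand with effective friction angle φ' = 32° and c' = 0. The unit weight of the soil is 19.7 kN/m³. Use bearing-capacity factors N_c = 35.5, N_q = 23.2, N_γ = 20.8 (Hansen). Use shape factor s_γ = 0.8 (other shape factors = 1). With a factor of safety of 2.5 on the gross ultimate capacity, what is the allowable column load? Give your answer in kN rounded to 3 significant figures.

Effective surcharge at the founding depth q = γ·D_f = 19.7 × 0.9 = 17.73 kPa.
q_ult = q·N_q + 0.5·γ·B·N_γ·s_γ
     = 17.73 × 23.2 + 0.5 × 19.7 × 1.41 × 20.8 × 0.8
     = 411.34 + 231.1 = 642.44 kPa.
Gross allowable pressure q_all = 642.44 / 2.5 = 256.98 kPa.
Footing area = 1.9881 m², so allowable column load = 256.98 × 1.9881 = 510.89 kN.

P_all ≈ 511 kN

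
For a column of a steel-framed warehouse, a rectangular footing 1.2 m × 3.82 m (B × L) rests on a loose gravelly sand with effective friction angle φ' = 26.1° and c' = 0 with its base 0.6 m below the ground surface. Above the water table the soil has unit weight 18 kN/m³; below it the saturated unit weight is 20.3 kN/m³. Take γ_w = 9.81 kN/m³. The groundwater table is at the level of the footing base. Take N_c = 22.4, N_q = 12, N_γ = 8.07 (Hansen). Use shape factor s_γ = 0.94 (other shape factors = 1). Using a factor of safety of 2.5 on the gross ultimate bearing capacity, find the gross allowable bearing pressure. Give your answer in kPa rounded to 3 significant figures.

q = γ·D_f = 18 × 0.6 = 10.8 kPa.
For the ½γBN_γ term take γ' = 20.3 − 9.81 = 10.49 kN/m³ (soil below base is submerged).
q·N_q = 10.8 × 12 = 129.6 kPa
0.5·γ·B·N_γ·s_γ = 0.5 × 10.49 × 1.2 × 8.07 × 0.94 = 47.745 kPa
q_ult = 129.6 + 47.745 = 177.35 kPa.
q_all = 177.35 / 2.5 = 70.938 kPa.

q_all ≈ 70.9 kPa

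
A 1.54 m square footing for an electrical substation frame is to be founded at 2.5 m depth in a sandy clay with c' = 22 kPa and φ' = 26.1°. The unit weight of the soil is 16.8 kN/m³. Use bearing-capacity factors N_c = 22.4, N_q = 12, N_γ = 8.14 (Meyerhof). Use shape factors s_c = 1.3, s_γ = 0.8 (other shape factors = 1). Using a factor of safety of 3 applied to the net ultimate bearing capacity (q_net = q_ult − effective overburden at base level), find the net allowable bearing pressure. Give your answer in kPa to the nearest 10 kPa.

Effective surcharge at the founding depth q = γ·D_f = 16.8 × 2.5 = 42 kPa.
q_ult = c·N_c·s_c + q·N_q + 0.5·γ·B·N_γ·s_γ
     = 22 × 22.4 × 1.3 + 42 × 12 + 0.5 × 16.8 × 1.54 × 8.14 × 0.8
     = 640.64 + 504 + 84.239 = 1228.9 kPa.
Net ultimate: q_net = 1228.9 − 42 = 1186.9 kPa.
q_all(net) = 1186.9 / 3 = 395.63 kPa.

q_all(net) ≈ 400 kPa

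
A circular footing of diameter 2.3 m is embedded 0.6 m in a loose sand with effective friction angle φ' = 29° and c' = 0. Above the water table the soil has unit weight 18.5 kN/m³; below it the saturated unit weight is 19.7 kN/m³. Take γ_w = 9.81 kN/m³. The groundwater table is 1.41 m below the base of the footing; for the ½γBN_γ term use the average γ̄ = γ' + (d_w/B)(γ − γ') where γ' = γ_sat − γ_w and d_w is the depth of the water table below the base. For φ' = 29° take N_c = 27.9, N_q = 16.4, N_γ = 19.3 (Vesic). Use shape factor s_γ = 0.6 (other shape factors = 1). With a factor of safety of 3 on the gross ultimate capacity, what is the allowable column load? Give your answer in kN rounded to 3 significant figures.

Effective surcharge at the founding depth q = γ·D_f = 18.5 × 0.6 = 11.1 kPa.
With d_w = 1.41 m < B, γ̄ = 9.89 + (1.41/2.3) × (18.5 − 9.89) = 15.168 kN/m³.
q_ult = q·N_q + 0.5·γ·B·N_γ·s_γ
     = 11.1 × 16.4 + 0.5 × 15.168 × 2.3 × 19.3 × 0.6
     = 182.04 + 202 = 384.04 kPa.
Gross allowable pressure q_all = 384.04 / 3 = 128.01 kPa.
Footing area = 4.1548 m², so allowable column load = 128.01 × 4.1548 = 531.86 kN.

P_all ≈ 532 kN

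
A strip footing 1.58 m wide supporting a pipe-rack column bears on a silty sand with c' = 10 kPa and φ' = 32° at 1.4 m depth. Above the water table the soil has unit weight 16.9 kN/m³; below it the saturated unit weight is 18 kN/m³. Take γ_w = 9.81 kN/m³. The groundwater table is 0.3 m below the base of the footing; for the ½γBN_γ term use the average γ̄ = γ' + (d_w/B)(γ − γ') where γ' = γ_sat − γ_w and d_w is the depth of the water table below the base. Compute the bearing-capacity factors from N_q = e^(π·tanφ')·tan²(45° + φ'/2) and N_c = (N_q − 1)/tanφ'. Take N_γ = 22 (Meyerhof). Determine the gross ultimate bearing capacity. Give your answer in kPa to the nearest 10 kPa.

tan32° = 0.6249, so N_q = e^(π×0.6249)·tan²(61°) = 7.121 × 3.255 = 23.18.
N_c = (23.18 − 1)/tan32° = 35.49.
q = γ·D_f = 16.9 × 1.4 = 23.66 kPa.
γ' = 8.19 kN/m³; averaging over the depth B below the base, γ̄ = γ' + (d_w/B)(γ − γ') = 9.8438 kN/m³.
c·N_c = 10 × 35.49 = 354.9 kPa
q·N_q = 23.66 × 23.177 = 548.36 kPa
0.5·γ·B·N_γ = 0.5 × 9.8438 × 1.58 × 22 = 171.09 kPa
q_ult = 354.9 + 548.36 + 171.09 = 1074.4 kPa.

q_ult ≈ 1070 kPa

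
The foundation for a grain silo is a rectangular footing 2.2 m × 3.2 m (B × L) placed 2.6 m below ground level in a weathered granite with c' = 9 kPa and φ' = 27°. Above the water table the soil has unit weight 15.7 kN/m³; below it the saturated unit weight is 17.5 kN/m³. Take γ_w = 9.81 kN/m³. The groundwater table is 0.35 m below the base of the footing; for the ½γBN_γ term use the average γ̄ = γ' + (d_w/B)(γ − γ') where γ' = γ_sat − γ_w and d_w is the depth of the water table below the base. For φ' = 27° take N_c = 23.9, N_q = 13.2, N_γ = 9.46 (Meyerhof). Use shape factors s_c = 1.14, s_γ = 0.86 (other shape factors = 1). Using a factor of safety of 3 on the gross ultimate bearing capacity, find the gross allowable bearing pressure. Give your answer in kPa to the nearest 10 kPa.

q_all ≈ 290 kPa

Effective surcharge at the founding depth q = γ·D_f = 15.7 × 2.6 = 40.82 kPa.
With d_w = 0.35 m < B, γ̄ = 7.69 + (0.35/2.2) × (15.7 − 7.69) = 8.9643 kN/m³.
q_ult = c·N_c·s_c + q·N_q + 0.5·γ·B·N_γ·s_γ
     = 9 × 23.9 × 1.14 + 40.82 × 13.2 + 0.5 × 8.9643 × 2.2 × 9.46 × 0.86
     = 245.21 + 538.82 + 80.223 = 864.26 kPa.
q_all = 864.26 / 3 = 288.09 kPa.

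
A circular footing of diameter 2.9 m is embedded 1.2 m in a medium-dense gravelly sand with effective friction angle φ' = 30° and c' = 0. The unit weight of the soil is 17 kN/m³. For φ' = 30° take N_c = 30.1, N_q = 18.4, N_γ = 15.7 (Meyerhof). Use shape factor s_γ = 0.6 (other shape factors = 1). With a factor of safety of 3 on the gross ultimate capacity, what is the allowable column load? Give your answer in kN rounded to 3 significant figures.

P_all ≈ 1340 kN

Effective surcharge at the founding depth q = γ·D_f = 17 × 1.2 = 20.4 kPa.
q_ult = q·N_q + 0.5·γ·B·N_γ·s_γ
     = 20.4 × 18.4 + 0.5 × 17 × 2.9 × 15.7 × 0.6
     = 375.36 + 232.2 = 607.56 kPa.
Gross allowable pressure q_all = 607.56 / 3 = 202.52 kPa.
Footing area = 6.6052 m², so allowable column load = 202.52 × 6.6052 = 1337.7 kN.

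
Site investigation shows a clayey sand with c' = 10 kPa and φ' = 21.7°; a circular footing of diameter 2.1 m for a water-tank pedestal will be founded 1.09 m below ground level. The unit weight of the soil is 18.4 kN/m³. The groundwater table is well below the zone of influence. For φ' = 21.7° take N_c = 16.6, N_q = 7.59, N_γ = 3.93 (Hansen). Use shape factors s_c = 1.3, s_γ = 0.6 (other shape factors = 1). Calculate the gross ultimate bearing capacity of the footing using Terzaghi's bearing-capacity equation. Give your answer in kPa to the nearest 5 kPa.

q_ult ≈ 415 kPa

q = γ·D_f = 18.4 × 1.09 = 20.056 kPa.
c·N_c·s_c = 10 × 16.6 × 1.3 = 215.8 kPa
q·N_q = 20.056 × 7.59 = 152.23 kPa
0.5·γ·B·N_γ·s_γ = 0.5 × 18.4 × 2.1 × 3.93 × 0.6 = 45.557 kPa
q_ult = 215.8 + 152.23 + 45.557 = 413.58 kPa.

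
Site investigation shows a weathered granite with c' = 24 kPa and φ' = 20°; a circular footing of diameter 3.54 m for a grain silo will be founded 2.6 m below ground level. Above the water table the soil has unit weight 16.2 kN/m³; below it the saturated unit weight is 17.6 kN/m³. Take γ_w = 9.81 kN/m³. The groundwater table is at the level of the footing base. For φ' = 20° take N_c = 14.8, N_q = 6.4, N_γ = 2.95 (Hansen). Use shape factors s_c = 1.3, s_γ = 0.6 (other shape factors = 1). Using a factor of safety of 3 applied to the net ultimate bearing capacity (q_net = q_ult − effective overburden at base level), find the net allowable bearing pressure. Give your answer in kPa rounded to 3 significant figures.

q_all(net) ≈ 238 kPa

q = γ·D_f = 16.2 × 2.6 = 42.12 kPa.
For the ½γBN_γ term take γ' = 17.6 − 9.81 = 7.79 kN/m³ (soil below base is submerged).
c·N_c·s_c = 24 × 14.8 × 1.3 = 461.76 kPa
q·N_q = 42.12 × 6.4 = 269.57 kPa
0.5·γ·B·N_γ·s_γ = 0.5 × 7.79 × 3.54 × 2.95 × 0.6 = 24.405 kPa
q_ult = 461.76 + 269.57 + 24.405 = 755.73 kPa.
Net ultimate: q_net = 755.73 − 42.12 = 713.61 kPa.
q_all(net) = 713.61 / 3 = 237.87 kPa.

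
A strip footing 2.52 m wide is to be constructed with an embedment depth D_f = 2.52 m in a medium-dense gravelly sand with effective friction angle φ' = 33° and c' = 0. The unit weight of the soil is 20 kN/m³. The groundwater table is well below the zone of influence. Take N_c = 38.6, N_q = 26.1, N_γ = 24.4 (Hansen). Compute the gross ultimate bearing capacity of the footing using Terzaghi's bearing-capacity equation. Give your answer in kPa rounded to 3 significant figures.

q_ult ≈ 1930 kPa

Overburden at base level: q = 20 × 2.52 = 50.4 kPa.
Surcharge term q·N_q = 50.4 × 26.1 = 1315.4 kPa; self-weight term 0.5·γ·B·N_γ = 0.5 × 20 × 2.52 × 24.4 = 614.88 kPa.
q_ult = 1315.4 + 614.88 = 1930.3 kPa.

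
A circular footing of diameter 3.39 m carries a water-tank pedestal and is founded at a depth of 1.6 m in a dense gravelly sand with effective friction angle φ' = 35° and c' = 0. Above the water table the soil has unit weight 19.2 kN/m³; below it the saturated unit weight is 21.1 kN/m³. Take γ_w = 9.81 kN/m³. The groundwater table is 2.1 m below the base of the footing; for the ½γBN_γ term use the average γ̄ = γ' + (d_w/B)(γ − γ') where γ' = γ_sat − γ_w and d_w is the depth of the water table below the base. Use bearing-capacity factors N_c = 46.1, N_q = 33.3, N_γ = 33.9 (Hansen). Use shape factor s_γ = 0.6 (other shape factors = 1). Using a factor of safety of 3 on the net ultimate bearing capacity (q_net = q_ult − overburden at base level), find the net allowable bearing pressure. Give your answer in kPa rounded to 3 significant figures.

q = γ·D_f = 19.2 × 1.6 = 30.72 kPa.
γ' = 11.29 kN/m³; averaging over the depth B below the base, γ̄ = γ' + (d_w/B)(γ − γ') = 16.19 kN/m³.
q·N_q = 30.72 × 33.3 = 1023 kPa
0.5·γ·B·N_γ·s_γ = 0.5 × 16.19 × 3.39 × 33.9 × 0.6 = 558.17 kPa
q_ult = 1023 + 558.17 = 1581.1 kPa.
q_net = 1581.1 − 30.72 = 1550.4 kPa.
q_all(net) = 1550.4 / 3 = 516.81 kPa.

q_all(net) ≈ 517 kPa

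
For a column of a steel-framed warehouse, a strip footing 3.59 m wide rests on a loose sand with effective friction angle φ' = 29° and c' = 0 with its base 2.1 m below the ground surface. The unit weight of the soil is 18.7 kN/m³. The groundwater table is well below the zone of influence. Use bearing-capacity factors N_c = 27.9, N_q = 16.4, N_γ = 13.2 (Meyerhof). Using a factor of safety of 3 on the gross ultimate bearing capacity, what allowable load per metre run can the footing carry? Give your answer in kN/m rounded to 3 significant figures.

q = γ·D_f = 18.7 × 2.1 = 39.27 kPa.
q·N_q = 39.27 × 16.4 = 644.03 kPa
0.5·γ·B·N_γ = 0.5 × 18.7 × 3.59 × 13.2 = 443.08 kPa
q_ult = 644.03 + 443.08 = 1087.1 kPa.
Gross allowable pressure q_all = 1087.1 / 3 = 362.37 kPa.
Allowable wall load = q_all × B = 362.37 × 3.59 = 1300.9 kN per metre run.

≈ 1300 kN/m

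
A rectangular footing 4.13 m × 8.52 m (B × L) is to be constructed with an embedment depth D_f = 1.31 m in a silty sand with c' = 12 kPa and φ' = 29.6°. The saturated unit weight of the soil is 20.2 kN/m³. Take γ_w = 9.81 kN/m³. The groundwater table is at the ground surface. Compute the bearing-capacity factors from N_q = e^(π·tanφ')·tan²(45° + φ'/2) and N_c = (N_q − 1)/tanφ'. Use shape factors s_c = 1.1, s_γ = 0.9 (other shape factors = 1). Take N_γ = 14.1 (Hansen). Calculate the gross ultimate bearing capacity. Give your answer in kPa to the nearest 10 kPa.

tan29.6° = 0.5681, so N_q = e^(π×0.5681)·tan²(59.8°) = 5.958 × 2.952 = 17.59.
N_c = (17.59 − 1)/tan29.6° = 29.2.
γ' = 20.2 − 9.81 = 10.39 kN/m³ (submerged throughout). q = 10.39 × 1.31 = 13.611 kPa; the same γ' applies in the ½γBN_γ term.
c·N_c·s_c = 12 × 29.199 × 1.1 = 385.43 kPa
q·N_q = 13.611 × 17.588 = 239.38 kPa
0.5·γ·B·N_γ·s_γ = 0.5 × 10.39 × 4.13 × 14.1 × 0.9 = 272.27 kPa
q_ult = 385.43 + 239.38 + 272.27 = 897.08 kPa.

q_ult ≈ 900 kPa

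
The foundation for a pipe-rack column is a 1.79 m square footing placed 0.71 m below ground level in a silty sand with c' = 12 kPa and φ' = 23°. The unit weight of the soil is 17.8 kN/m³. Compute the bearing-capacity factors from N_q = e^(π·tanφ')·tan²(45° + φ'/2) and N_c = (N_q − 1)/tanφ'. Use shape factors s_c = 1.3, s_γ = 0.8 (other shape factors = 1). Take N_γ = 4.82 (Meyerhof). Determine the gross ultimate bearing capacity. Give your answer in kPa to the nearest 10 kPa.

q_ult ≈ 450 kPa

tan23° = 0.4245, so N_q = e^(π×0.4245)·tan²(56.5°) = 3.794 × 2.283 = 8.66.
N_c = (8.66 − 1)/tan23° = 18.05.
q = γ·D_f = 17.8 × 0.71 = 12.638 kPa.
c·N_c·s_c = 12 × 18.049 × 1.3 = 281.56 kPa
q·N_q = 12.638 × 8.6612 = 109.46 kPa
0.5·γ·B·N_γ·s_γ = 0.5 × 17.8 × 1.79 × 4.82 × 0.8 = 61.43 kPa
q_ult = 281.56 + 109.46 + 61.43 = 452.45 kPa.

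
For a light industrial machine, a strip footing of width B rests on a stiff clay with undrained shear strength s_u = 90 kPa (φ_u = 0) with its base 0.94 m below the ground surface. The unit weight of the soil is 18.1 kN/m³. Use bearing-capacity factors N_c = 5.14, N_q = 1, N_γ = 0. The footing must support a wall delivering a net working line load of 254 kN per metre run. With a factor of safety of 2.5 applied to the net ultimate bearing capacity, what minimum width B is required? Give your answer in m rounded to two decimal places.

Overburden at base level: q = 18.1 × 0.94 = 17.014 kPa.
Cohesion term c·N_c = 90 × 5.14 = 462.6 kPa; surcharge term q·N_q = 17.014 × 1 = 17.014 kPa.
q_ult = 462.6 + 17.014 = 479.61 kPa.
For φ = 0 the ½γBN_γ term vanishes, so q_ult is independent of B. q_net = 479.61 − 17.014 = 462.6 kPa; q_all(net) = 462.6/2.5 = 185.04 kPa.
Required width B = w / q_all(net) = 254 / 185.04 = 1.373 m.

B = 1.37 m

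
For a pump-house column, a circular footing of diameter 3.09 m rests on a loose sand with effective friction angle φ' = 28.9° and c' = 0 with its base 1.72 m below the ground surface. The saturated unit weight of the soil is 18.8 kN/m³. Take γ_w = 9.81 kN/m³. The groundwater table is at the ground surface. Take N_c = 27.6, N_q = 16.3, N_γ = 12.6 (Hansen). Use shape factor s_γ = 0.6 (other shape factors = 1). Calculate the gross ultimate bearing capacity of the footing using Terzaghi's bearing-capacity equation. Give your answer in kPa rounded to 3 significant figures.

q_ult ≈ 357 kPa

γ' = 18.8 − 9.81 = 8.99 kN/m³ (submerged throughout). q = 8.99 × 1.72 = 15.463 kPa; the same γ' applies in the ½γBN_γ term.
q·N_q = 15.463 × 16.3 = 252.04 kPa
0.5·γ·B·N_γ·s_γ = 0.5 × 8.99 × 3.09 × 12.6 × 0.6 = 105 kPa
q_ult = 252.04 + 105 = 357.05 kPa.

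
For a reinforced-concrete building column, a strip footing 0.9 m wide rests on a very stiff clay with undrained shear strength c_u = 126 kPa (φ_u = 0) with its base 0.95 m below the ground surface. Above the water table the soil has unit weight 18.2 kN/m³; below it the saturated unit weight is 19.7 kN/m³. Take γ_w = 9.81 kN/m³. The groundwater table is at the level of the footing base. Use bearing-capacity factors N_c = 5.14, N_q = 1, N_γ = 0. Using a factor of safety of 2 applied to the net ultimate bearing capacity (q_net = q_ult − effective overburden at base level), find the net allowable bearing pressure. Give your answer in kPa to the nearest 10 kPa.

q_all(net) ≈ 320 kPa

Overburden at base level: q = 18.2 × 0.95 = 17.29 kPa.
Cohesion term c·N_c = 126 × 5.14 = 647.64 kPa; surcharge term q·N_q = 17.29 × 1 = 17.29 kPa.
q_ult = 647.64 + 17.29 = 664.93 kPa.
Net ultimate: q_net = 664.93 − 17.29 = 647.64 kPa.
q_all(net) = 647.64 / 2 = 323.82 kPa.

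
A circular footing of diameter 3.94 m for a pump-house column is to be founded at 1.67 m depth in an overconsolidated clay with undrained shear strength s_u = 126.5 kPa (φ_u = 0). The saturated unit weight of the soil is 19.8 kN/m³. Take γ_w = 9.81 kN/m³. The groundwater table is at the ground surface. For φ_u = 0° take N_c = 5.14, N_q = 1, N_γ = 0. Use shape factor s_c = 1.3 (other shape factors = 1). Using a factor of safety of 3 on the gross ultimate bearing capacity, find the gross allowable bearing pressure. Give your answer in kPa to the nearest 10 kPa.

q_all ≈ 290 kPa

With the water table at the surface the whole profile is submerged: γ' = 19.8 − 9.81 = 9.99 kN/m³, so q = γ'·D_f = 16.683 kPa.
q_ult = c·N_c·s_c + q·N_q
     = 126.5 × 5.14 × 1.3 + 16.683 × 1
     = 845.27 + 16.683 = 861.96 kPa.
q_all = 861.96 / 3 = 287.32 kPa.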